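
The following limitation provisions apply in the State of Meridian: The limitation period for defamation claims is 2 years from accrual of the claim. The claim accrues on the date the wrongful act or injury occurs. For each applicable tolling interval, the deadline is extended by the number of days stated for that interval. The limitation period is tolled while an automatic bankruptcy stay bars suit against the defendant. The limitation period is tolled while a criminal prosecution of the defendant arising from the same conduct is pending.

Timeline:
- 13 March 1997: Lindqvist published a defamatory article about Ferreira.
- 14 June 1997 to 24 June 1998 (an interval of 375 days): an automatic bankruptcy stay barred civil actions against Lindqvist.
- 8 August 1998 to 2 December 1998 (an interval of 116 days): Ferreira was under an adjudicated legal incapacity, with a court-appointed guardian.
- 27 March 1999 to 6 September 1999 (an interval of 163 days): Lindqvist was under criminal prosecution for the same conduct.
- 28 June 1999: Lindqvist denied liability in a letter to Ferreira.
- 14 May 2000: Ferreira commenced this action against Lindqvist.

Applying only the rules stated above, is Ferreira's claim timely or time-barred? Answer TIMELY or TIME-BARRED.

The claim accrued on 13 March 1997, the date of the act.
2 years from 13 March 1997 is 13 March 1999.
The automatic bankruptcy stay from 14 June 1997 to 24 June 1998 tolled the period for 375 days, extending the deadline to 22 March 2000.
The pending criminal prosecution from 27 March 1999 to 6 September 1999 tolled the period for 163 days, extending the deadline to 1 September 2000.
Although the plaintiff's incapacity ran from 8 August 1998 to 2 December 1998, the stated rules do not make that a tolling event, so it is disregarded.
None of the other events listed affects the running of the period under the stated rules.
Filing on 14 May 2000 beat the 1 September 2000 deadline — the action is timely.

TIMELY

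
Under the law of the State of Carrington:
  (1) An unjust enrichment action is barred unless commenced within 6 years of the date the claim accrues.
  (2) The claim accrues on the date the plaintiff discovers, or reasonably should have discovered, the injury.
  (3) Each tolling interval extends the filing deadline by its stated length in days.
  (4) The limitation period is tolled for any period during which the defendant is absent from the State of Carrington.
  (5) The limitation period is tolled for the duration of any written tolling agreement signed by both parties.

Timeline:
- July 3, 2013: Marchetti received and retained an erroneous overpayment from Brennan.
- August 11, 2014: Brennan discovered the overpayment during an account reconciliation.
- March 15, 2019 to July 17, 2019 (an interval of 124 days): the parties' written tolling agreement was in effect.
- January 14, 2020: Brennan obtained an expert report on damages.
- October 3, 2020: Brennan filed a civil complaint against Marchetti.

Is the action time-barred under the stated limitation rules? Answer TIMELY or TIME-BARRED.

The claim did not accrue until Brennan discovered the injury on August 11, 2014; the July 3, 2013 act date does not start the clock under the stated rule.
The untolled deadline — 6 years after August 11, 2014 — is August 11, 2020.
Because the written tolling agreement ran from March 15, 2019 to July 17, 2019, the deadline is extended by 124 days to December 13, 2020.
None of the other events listed affects the running of the period under the stated rules.
Filing on October 3, 2020 beat the December 13, 2020 deadline — the action is timely.

TIMELY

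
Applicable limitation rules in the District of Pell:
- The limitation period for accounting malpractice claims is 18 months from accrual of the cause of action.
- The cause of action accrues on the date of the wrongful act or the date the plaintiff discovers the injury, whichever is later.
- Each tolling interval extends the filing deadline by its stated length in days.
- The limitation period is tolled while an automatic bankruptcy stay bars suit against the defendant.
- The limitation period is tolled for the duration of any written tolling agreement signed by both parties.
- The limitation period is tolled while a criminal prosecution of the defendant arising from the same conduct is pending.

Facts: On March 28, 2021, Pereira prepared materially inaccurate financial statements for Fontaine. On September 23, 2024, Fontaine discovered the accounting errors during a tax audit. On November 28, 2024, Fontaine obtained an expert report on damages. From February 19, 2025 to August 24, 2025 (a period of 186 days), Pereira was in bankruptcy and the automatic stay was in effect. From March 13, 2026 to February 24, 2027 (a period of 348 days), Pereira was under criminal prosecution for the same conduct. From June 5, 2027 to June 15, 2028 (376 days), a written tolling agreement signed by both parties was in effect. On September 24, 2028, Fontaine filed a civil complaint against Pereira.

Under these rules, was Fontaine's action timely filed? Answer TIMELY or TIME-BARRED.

TIME-BARRED

Because discovery on September 23, 2024 post-dates the March 28, 2021 act, accrual under the later-of rule falls on September 23, 2024.
18 months from September 23, 2024 is March 23, 2026.
The period was tolled for 186 days by the automatic bankruptcy stay (February 19, 2025 to August 24, 2025), pushing the deadline to September 25, 2026.
The period was tolled for 348 days by the pending criminal prosecution (March 13, 2026 to February 24, 2027), pushing the deadline to September 8, 2027.
The written tolling agreement from June 5, 2027 to June 15, 2028 tolled the period for 376 days, extending the deadline to September 18, 2028.
None of the other events listed affects the running of the period under the stated rules.
The September 24, 2028 filing falls after the September 18, 2028 deadline; the claim is time-barred.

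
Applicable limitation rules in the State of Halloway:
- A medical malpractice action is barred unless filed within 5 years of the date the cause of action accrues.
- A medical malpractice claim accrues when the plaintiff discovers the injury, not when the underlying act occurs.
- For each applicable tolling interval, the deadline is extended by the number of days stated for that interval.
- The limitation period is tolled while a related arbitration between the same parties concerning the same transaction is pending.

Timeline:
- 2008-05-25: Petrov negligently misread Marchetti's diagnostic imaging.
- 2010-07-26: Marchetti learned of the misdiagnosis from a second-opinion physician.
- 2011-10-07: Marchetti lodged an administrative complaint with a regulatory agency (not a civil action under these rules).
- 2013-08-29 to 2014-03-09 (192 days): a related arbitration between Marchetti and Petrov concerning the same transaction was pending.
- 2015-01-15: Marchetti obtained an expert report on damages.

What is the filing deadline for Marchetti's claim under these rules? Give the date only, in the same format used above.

2016-02-03

Under the discovery rule, the claim accrued on 2010-07-26, when Marchetti discovered the injury — not on the 2008-05-25 date of the underlying act.
The untolled deadline — 5 years after 2010-07-26 — is 2015-07-26.
Because the pending related arbitration ran from 2013-08-29 to 2014-03-09, the deadline is extended by 192 days to 2016-02-03.
Nothing else in the chronology tolls or restarts the period.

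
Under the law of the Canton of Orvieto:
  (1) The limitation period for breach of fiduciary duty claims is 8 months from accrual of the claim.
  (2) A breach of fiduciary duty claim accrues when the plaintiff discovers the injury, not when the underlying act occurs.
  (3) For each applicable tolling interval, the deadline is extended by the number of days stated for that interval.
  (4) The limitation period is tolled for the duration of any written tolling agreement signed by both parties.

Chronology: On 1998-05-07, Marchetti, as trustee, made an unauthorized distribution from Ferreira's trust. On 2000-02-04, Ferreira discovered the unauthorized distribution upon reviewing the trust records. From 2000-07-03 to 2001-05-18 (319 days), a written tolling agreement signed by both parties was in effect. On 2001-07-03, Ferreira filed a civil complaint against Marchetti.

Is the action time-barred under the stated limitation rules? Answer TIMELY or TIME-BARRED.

Accrual is tied to discovery, so the period began on 2000-02-04 rather than on 1998-05-07 when the act occurred.
The untolled deadline — 8 months after 2000-02-04 — is 2000-10-04.
The period was tolled for 319 days by the written tolling agreement (2000-07-03 to 2001-05-18), pushing the deadline to 2001-08-19.
The 2001-07-03 filing precedes the 2001-08-19 deadline; the claim is timely.

TIMELY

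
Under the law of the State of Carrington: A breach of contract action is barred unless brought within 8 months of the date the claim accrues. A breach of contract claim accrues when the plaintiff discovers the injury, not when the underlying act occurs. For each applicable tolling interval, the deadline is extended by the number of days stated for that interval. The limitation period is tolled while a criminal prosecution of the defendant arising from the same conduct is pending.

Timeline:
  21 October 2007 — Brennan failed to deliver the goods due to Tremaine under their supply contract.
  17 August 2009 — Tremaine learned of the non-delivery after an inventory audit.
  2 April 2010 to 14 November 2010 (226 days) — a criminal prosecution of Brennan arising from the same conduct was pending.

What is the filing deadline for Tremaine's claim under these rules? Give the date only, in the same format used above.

Under the discovery rule, the claim accrued on 17 August 2009, when Tremaine discovered the injury — not on the 21 October 2007 date of the underlying act.
Adding the 8 months base period to 17 August 2009 gives a deadline of 17 April 2010, before any tolling.
The pending criminal prosecution from 2 April 2010 to 14 November 2010 tolled the period for 226 days, extending the deadline to 29 November 2010.

29 November 2010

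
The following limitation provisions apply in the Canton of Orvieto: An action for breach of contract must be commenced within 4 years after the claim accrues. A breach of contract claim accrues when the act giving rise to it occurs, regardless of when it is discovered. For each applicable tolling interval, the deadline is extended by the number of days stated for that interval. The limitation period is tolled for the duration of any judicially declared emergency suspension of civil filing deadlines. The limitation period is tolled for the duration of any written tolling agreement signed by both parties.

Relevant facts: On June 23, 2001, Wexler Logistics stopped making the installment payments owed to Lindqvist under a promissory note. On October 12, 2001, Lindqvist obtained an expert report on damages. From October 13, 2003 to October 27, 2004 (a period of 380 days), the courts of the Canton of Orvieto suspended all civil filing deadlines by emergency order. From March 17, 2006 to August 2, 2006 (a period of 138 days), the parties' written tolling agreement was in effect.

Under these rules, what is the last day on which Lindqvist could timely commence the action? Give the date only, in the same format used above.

November 23, 2006

The claim accrued on June 23, 2001, the date of the act.
Adding the 4 years base period to June 23, 2001 gives a deadline of June 23, 2005, before any tolling.
Because the emergency suspension of filing deadlines ran from October 13, 2003 to October 27, 2004, the deadline is extended by 380 days to July 8, 2006.
The period was tolled for 138 days by the written tolling agreement (March 17, 2006 to August 2, 2006), pushing the deadline to November 23, 2006.
None of the other events listed affects the running of the period under the stated rules.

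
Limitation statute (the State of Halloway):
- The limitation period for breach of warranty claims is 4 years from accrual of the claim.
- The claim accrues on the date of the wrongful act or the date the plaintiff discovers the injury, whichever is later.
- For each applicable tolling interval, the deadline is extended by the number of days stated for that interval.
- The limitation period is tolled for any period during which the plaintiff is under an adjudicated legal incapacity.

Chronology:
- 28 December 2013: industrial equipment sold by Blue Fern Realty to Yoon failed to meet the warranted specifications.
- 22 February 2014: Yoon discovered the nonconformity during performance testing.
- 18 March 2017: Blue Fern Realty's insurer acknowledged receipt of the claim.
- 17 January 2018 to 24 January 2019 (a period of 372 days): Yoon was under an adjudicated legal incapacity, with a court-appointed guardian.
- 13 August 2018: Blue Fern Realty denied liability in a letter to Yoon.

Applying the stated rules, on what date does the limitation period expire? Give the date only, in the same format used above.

1 March 2019

Because discovery on 22 February 2014 post-dates the 28 December 2013 act, accrual under the later-of rule falls on 22 February 2014.
4 years from 22 February 2014 is 22 February 2018.
Because the plaintiff's legal incapacity ran from 17 January 2018 to 24 January 2019, the deadline is extended by 372 days to 1 March 2019.
The other events in the timeline have no effect on the limitation period under the stated rules.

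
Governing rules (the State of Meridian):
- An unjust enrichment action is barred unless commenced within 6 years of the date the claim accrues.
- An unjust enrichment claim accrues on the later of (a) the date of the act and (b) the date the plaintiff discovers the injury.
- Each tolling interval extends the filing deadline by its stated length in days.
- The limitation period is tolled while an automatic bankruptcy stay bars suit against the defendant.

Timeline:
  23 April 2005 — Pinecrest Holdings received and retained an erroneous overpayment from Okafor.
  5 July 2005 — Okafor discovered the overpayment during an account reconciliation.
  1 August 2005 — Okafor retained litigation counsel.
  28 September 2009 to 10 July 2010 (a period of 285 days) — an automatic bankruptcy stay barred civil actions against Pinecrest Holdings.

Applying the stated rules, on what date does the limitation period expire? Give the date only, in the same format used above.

15 April 2012

Taking the later of the act (23 April 2005) and discovery (5 July 2005), the claim accrued on 5 July 2005.
Adding the 6 years base period to 5 July 2005 gives a deadline of 5 July 2011, before any tolling.
The automatic bankruptcy stay from 28 September 2009 to 10 July 2010 tolled the period for 285 days, extending the deadline to 15 April 2012.
Nothing else in the chronology tolls or restarts the period.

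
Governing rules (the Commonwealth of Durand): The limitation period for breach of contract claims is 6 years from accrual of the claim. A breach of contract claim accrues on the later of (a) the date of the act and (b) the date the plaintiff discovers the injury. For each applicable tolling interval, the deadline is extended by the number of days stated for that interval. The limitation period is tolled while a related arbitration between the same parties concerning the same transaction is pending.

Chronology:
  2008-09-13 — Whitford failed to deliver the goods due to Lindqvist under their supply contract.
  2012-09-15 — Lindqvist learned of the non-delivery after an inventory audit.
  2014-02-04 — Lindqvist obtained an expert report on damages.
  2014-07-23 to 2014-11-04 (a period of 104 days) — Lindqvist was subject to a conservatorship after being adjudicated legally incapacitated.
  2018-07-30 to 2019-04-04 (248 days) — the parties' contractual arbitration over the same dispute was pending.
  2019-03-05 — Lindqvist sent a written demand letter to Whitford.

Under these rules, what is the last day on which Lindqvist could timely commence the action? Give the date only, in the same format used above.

2019-05-21

The claim accrued on 2012-09-15 — the later of the 2008-09-13 act and the 2012-09-15 discovery.
Adding the 6 years base period to 2012-09-15 gives a deadline of 2018-09-15, before any tolling.
Because the pending related arbitration ran from 2018-07-30 to 2019-04-04, the deadline is extended by 248 days to 2019-05-21.
The plaintiff's legal incapacity from 2014-07-23 to 2014-11-04 does not toll the period, because no stated rule makes the plaintiff's incapacity a tolling event.
None of the other events listed affects the running of the period under the stated rules.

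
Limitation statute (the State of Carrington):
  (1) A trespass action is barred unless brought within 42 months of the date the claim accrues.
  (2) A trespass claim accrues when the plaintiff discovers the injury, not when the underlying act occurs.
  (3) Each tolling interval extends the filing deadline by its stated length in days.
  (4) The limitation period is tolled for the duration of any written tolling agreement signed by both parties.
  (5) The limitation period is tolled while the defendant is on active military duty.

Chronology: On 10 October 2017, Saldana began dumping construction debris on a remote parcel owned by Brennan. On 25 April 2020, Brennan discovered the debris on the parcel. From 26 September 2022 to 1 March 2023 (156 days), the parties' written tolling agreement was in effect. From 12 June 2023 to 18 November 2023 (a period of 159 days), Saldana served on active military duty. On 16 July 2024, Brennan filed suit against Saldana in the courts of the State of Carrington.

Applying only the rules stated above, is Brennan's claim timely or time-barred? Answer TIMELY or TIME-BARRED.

TIMELY

The claim did not accrue until Brennan discovered the injury on 25 April 2020; the 10 October 2017 act date does not start the clock under the stated rule.
42 months from 25 April 2020 is 25 October 2023.
Because the written tolling agreement ran from 26 September 2022 to 1 March 2023, the deadline is extended by 156 days to 29 March 2024.
The period was tolled for 159 days by the defendant's active military service (12 June 2023 to 18 November 2023), pushing the deadline to 4 September 2024.
The 16 July 2024 filing precedes the 4 September 2024 deadline; the claim is timely.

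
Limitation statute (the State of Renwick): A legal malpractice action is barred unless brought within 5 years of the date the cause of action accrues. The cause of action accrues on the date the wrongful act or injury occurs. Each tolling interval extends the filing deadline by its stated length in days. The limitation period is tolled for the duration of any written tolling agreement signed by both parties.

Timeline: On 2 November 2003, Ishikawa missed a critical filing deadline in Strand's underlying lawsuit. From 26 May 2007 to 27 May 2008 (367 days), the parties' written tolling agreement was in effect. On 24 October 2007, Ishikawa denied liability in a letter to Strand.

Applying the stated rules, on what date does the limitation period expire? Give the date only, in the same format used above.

The claim accrued on 2 November 2003, when the wrongful act occurred.
5 years from 2 November 2003 is 2 November 2008.
The written tolling agreement from 26 May 2007 to 27 May 2008 tolled the period for 367 days, extending the deadline to 4 November 2009.
Nothing else in the chronology tolls or restarts the period.

4 November 2009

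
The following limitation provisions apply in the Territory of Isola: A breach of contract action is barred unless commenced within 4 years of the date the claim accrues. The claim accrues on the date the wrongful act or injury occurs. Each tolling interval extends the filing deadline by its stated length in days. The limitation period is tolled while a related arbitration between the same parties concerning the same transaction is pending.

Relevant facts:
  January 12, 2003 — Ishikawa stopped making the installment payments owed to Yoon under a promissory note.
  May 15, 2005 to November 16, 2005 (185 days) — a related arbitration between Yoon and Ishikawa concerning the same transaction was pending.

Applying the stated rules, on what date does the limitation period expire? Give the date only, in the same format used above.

July 16, 2007

The claim accrued on January 12, 2003, the date of the act.
The untolled deadline — 4 years after January 12, 2003 — is January 12, 2007.
The pending related arbitration from May 15, 2005 to November 16, 2005 tolled the period for 185 days, extending the deadline to July 16, 2007.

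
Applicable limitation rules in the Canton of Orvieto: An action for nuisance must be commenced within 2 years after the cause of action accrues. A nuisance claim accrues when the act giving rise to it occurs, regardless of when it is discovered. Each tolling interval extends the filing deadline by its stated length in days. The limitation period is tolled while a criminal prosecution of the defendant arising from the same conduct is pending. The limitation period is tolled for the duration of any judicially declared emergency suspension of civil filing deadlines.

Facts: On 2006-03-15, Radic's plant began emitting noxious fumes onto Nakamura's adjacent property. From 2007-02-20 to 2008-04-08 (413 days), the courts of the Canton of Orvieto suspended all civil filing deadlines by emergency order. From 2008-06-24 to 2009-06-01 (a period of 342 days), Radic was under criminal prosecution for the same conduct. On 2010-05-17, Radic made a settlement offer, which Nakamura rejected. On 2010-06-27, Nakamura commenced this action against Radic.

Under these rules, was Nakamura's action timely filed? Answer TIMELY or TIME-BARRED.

TIME-BARRED

The claim accrued on 2006-03-15, when the wrongful act occurred.
2 years from 2006-03-15 is 2008-03-15.
Because the emergency suspension of filing deadlines ran from 2007-02-20 to 2008-04-08, the deadline is extended by 413 days to 2009-05-02.
Because the pending criminal prosecution ran from 2008-06-24 to 2009-06-01, the deadline is extended by 342 days to 2010-04-09.
Nothing else in the chronology tolls or restarts the period.
The 2010-06-27 filing falls after the 2010-04-09 deadline; the claim is time-barred.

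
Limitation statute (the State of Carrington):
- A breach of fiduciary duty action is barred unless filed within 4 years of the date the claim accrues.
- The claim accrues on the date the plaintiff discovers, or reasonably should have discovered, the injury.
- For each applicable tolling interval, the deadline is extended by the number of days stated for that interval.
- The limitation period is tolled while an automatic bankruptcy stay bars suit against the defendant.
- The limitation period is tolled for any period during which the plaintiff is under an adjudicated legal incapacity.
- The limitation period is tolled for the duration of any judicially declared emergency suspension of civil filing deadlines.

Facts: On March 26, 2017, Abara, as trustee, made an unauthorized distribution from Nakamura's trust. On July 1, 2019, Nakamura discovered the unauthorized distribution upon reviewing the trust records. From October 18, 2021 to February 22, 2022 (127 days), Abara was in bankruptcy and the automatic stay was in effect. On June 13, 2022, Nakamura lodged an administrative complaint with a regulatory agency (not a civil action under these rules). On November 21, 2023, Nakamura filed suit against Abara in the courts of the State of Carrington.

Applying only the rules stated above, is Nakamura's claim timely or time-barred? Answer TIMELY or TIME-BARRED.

Accrual is tied to discovery, so the period began on July 1, 2019 rather than on March 26, 2017 when the act occurred.
The untolled deadline — 4 years after July 1, 2019 — is July 1, 2023.
The automatic bankruptcy stay from October 18, 2021 to February 22, 2022 tolled the period for 127 days, extending the deadline to November 5, 2023.
None of the other events listed affects the running of the period under the stated rules.
The November 21, 2023 filing falls after the November 5, 2023 deadline; the claim is time-barred.

TIME-BARRED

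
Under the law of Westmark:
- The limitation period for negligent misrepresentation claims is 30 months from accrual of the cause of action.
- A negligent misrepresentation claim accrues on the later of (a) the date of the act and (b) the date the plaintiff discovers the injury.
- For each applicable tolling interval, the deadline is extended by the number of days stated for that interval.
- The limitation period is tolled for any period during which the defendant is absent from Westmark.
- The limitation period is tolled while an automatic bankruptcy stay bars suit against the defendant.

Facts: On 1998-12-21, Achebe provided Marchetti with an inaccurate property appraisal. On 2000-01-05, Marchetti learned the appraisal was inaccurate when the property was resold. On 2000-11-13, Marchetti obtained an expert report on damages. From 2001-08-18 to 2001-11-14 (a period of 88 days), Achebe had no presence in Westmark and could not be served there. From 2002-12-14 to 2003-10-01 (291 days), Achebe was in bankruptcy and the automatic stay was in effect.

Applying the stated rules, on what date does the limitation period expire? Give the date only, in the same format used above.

Taking the later of the act (1998-12-21) and discovery (2000-01-05), the claim accrued on 2000-01-05.
30 months from 2000-01-05 is 2002-07-05.
Because the defendant's absence from the jurisdiction ran from 2001-08-18 to 2001-11-14, the deadline is extended by 88 days to 2002-10-01.
The automatic bankruptcy stay starting 2002-12-14 came too late — the period had run on 2002-10-01 — and so does not extend the deadline.
The other events in the timeline have no effect on the limitation period under the stated rules.

2002-10-01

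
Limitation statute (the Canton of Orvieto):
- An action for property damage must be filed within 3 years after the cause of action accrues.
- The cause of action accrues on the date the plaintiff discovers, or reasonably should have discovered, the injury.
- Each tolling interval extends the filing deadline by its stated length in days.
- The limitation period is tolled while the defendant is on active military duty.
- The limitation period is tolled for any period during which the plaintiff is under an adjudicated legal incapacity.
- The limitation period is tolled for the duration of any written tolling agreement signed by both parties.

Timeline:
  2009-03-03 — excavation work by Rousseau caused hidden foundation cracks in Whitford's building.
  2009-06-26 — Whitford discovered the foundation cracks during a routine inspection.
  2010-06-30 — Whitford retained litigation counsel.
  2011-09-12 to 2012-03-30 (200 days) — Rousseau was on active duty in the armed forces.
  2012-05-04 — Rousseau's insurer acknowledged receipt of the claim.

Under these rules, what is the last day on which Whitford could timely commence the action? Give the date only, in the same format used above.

2013-01-12

The claim did not accrue until Whitford discovered the injury on 2009-06-26; the 2009-03-03 act date does not start the clock under the stated rule.
3 years from 2009-06-26 is 2012-06-26.
Because the defendant's active military service ran from 2011-09-12 to 2012-03-30, the deadline is extended by 200 days to 2013-01-12.
Nothing else in the chronology tolls or restarts the period.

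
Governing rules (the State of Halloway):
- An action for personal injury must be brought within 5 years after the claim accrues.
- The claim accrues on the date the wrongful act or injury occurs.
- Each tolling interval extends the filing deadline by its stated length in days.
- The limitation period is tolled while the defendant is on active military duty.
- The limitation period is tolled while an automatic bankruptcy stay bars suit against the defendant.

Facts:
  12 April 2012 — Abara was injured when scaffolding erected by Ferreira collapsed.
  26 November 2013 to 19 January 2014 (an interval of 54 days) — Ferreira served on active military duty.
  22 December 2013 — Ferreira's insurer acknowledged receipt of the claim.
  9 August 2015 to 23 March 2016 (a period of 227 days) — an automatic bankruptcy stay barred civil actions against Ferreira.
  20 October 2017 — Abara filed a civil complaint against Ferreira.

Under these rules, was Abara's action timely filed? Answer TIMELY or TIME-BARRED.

TIMELY

The claim accrued on 12 April 2012, when the wrongful act occurred.
5 years from 12 April 2012 is 12 April 2017.
The defendant's active military service from 26 November 2013 to 19 January 2014 tolled the period for 54 days, extending the deadline to 5 June 2017.
Because the automatic bankruptcy stay ran from 9 August 2015 to 23 March 2016, the deadline is extended by 227 days to 18 January 2018.
Nothing else in the chronology tolls or restarts the period.
Filing on 20 October 2017 beat the 18 January 2018 deadline — the action is timely.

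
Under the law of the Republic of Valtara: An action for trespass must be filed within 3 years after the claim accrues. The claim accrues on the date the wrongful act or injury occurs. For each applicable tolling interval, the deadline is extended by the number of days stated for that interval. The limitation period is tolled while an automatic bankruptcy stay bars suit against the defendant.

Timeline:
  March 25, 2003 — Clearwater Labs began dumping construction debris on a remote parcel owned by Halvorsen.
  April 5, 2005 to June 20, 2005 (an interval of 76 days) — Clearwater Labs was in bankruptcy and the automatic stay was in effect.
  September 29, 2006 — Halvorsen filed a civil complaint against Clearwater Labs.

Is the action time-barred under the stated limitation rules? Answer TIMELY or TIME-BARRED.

The limitation period began to run on March 25, 2003.
The untolled deadline — 3 years after March 25, 2003 — is March 25, 2006.
The automatic bankruptcy stay from April 5, 2005 to June 20, 2005 tolled the period for 76 days, extending the deadline to June 9, 2006.
The September 29, 2006 filing falls after the June 9, 2006 deadline; the claim is time-barred.

TIME-BARRED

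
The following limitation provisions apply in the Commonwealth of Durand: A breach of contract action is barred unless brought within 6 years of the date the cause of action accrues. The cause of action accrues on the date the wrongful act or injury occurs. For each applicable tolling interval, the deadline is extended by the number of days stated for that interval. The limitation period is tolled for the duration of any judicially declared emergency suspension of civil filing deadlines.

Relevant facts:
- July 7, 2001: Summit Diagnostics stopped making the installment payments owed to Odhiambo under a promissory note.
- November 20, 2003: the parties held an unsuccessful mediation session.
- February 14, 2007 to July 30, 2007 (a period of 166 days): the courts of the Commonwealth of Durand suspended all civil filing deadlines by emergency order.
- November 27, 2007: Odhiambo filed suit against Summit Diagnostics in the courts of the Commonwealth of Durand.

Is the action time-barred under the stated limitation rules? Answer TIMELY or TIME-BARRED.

TIMELY

The limitation period began to run on July 7, 2001.
6 years from July 7, 2001 is July 7, 2007.
The period was tolled for 166 days by the emergency suspension of filing deadlines (February 14, 2007 to July 30, 2007), pushing the deadline to December 20, 2007.
Nothing else in the chronology tolls or restarts the period.
Odhiambo filed on November 27, 2007, before the December 20, 2007 deadline, so the action is timely.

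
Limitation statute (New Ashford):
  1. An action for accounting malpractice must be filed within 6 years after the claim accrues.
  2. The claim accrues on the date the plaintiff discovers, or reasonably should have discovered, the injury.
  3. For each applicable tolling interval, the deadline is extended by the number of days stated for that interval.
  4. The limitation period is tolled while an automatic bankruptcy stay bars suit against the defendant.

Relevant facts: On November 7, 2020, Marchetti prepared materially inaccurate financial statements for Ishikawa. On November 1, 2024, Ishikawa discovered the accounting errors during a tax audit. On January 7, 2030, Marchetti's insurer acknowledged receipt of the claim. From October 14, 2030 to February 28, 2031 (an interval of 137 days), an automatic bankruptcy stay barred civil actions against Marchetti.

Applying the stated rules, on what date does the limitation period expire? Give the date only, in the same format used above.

Under the discovery rule, the claim accrued on November 1, 2024, when Ishikawa discovered the injury — not on the November 7, 2020 date of the underlying act.
Adding the 6 years base period to November 1, 2024 gives a deadline of November 1, 2030, before any tolling.
Because the automatic bankruptcy stay ran from October 14, 2030 to February 28, 2031, the deadline is extended by 137 days to March 18, 2031.
Nothing else in the chronology tolls or restarts the period.

March 18, 2031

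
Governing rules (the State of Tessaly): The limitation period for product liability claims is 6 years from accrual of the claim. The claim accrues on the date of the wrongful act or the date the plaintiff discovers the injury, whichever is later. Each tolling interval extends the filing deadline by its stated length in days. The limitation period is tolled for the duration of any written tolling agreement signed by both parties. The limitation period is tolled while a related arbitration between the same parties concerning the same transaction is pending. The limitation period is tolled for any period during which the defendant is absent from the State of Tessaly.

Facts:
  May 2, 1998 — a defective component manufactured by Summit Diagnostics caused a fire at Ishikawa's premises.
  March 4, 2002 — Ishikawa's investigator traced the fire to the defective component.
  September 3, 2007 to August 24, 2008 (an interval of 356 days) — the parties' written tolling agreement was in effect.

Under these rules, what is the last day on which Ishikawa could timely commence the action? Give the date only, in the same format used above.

Taking the later of the act (May 2, 1998) and discovery (March 4, 2002), the claim accrued on March 4, 2002.
6 years from March 4, 2002 is March 4, 2008.
The written tolling agreement from September 3, 2007 to August 24, 2008 tolled the period for 356 days, extending the deadline to February 23, 2009.

February 23, 2009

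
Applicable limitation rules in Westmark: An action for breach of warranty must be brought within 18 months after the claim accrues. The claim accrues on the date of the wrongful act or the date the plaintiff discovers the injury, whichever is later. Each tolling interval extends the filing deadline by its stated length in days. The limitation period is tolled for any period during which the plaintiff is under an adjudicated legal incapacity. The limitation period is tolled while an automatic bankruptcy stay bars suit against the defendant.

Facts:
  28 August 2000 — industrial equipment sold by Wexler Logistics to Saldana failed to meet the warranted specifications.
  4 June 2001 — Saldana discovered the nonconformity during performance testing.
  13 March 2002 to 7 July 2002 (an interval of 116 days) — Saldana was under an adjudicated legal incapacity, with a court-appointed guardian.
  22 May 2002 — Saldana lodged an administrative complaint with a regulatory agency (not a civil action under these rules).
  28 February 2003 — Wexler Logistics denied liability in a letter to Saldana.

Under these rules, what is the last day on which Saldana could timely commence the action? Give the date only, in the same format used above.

The claim accrued on 4 June 2001 — the later of the 28 August 2000 act and the 4 June 2001 discovery.
Adding the 18 months base period to 4 June 2001 gives a deadline of 4 December 2002, before any tolling.
The period was tolled for 116 days by the plaintiff's legal incapacity (13 March 2002 to 7 July 2002), pushing the deadline to 30 March 2003.
Nothing else in the chronology tolls or restarts the period.

30 March 2003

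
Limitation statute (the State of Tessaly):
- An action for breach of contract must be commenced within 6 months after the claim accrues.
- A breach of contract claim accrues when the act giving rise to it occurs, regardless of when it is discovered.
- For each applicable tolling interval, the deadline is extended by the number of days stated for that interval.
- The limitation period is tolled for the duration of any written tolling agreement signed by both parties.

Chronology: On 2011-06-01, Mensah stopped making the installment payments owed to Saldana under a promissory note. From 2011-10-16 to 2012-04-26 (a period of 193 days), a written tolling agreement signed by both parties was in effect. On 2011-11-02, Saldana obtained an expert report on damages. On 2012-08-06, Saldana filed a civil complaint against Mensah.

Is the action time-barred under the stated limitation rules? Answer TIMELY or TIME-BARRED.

The claim accrued on 2011-06-01, the date of the act.
The untolled deadline — 6 months after 2011-06-01 — is 2011-12-01.
The period was tolled for 193 days by the written tolling agreement (2011-10-16 to 2012-04-26), pushing the deadline to 2012-06-11.
The other events in the timeline have no effect on the limitation period under the stated rules.
Filing on 2012-08-06 missed the 2012-06-11 deadline — the action is time-barred.

TIME-BARRED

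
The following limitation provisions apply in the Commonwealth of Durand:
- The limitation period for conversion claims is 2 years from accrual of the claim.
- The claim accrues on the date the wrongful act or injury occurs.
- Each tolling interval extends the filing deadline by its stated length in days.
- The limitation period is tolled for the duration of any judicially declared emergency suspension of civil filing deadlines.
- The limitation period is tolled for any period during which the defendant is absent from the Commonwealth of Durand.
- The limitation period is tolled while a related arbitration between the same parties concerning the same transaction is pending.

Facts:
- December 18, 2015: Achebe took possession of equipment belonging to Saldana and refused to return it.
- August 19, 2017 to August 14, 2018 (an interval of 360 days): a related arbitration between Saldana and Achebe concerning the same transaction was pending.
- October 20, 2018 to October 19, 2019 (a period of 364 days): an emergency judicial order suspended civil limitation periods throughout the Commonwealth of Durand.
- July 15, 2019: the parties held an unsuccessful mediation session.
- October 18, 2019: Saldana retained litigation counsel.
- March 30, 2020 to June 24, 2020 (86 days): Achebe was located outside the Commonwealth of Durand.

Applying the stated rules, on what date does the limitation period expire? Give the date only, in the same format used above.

December 12, 2019

The limitation period began to run on December 18, 2015.
The untolled deadline — 2 years after December 18, 2015 — is December 18, 2017.
The pending related arbitration from August 19, 2017 to August 14, 2018 tolled the period for 360 days, extending the deadline to December 13, 2018.
Because the emergency suspension of filing deadlines ran from October 20, 2018 to October 19, 2019, the deadline is extended by 364 days to December 12, 2019.
The defendant's absence from the jurisdiction from March 30, 2020 to June 24, 2020 began after the period had already run on December 12, 2019, so it has no tolling effect.
Nothing else in the chronology tolls or restarts the period.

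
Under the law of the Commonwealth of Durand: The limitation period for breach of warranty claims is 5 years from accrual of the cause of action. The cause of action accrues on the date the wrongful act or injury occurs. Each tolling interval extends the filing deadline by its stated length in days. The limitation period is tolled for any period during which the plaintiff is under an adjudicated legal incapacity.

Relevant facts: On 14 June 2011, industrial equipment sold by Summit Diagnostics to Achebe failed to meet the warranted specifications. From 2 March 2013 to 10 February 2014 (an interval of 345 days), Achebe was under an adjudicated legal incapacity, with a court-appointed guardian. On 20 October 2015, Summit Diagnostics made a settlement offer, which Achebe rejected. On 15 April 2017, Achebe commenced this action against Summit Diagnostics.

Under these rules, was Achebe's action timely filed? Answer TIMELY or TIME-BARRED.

TIMELY

The limitation period began to run on 14 June 2011.
5 years from 14 June 2011 is 14 June 2016.
Because the plaintiff's legal incapacity ran from 2 March 2013 to 10 February 2014, the deadline is extended by 345 days to 25 May 2017.
None of the other events listed affects the running of the period under the stated rules.
Filing on 15 April 2017 beat the 25 May 2017 deadline — the action is timely.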